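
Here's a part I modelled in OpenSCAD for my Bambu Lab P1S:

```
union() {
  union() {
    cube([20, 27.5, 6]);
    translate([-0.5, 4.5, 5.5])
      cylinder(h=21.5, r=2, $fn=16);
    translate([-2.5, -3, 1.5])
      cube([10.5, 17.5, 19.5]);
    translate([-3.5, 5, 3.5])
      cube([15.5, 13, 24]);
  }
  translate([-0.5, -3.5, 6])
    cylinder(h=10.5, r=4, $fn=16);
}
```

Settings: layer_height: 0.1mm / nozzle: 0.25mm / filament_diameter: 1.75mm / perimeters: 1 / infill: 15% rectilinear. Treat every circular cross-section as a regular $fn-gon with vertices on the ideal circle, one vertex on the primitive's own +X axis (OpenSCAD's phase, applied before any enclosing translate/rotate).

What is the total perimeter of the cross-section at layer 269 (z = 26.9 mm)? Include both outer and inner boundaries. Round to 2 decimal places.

At z = 26.9 mm: the cube is not intersected at this z (z outside [0, 6]); the r=2 cylinder at (-0.5, 4.5) contributes a regular 16-gon of circumradius 2 (perimeter = 2·16·2.000·sin(180°/16) = 12.49 mm); the cube at (-2.5, -3) does not reach this height (z outside [1.5, 21]); the cube at (-3.5, 5) is present — its section is the full 15.5×13 rectangle (perimeter 57.00 mm); Taking the union: the regions partially overlap (shared area 4.17 mm²), so the edge portions inside another operand are dropped and the merged outline is re-measured after clipping — boundary = 60.46 mm; the cylinder at (-0.5, -3.5) is not intersected at this z (z outside [6, 16.5]); Taking the union: only that combined region is present, so the union is just that shape — boundary = 60.46 mm. Overall, the cross-section is a single solid region. Total boundary length (outer) = 60.46 mm.

60.46 mm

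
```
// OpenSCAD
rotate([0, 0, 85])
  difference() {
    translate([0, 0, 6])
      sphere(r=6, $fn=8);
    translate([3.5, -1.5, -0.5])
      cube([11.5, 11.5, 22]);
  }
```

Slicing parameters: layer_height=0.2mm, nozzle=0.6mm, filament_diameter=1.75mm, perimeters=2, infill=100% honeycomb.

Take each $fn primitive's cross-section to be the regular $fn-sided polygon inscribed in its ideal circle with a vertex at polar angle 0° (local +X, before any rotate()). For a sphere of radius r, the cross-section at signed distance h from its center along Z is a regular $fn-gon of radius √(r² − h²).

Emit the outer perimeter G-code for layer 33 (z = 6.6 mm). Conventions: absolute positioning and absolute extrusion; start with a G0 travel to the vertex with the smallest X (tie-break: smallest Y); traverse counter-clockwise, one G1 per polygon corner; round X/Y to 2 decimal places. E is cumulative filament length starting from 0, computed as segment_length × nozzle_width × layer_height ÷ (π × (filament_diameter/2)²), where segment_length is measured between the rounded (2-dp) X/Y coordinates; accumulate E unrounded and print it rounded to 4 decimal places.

G0 X-5.95 Y0.52 Z6.60
G1 X-4.57 Y-3.84 E0.2282
G1 X-0.52 Y-5.95 E0.4560
G1 X3.84 Y-4.57 E0.6841
G1 X5.95 Y-0.52 E0.9120
G1 X4.57 Y3.84 E1.1401
G1 X1.96 Y5.20 E1.2870
G1 X1.80 Y3.36 E1.3791
G1 X-4.20 Y3.88 E1.6796
G1 X-5.95 Y0.52 E1.8686

At z = 6.6 mm: the sphere: section is a regular 8-gon, circumradius = √(r²−h²) = √(6²−0.6²) = 5.970; the cube at (3.5, -1.5) is present — its section is the full 11.5×11.5 rectangle; Taking the first minus the rest: starting from the r=6 sphere, the 11.5×11.5 cube at (3.5, -1.5) partially overlaps it — only the 10.08 mm² overlap (of its 132.25 mm²) is removed, clipping the outline — 1 connected region; (rotated 85° about Z; rotation is an isometry so areas/perimeters/island counts are preserved). The outline is a single polygon with 9 vertices. Extrusion per mm of travel: 0.6 × 0.2 / (π × 0.875²) = 0.049890. Accumulating E over each segment gives final E = 1.8686.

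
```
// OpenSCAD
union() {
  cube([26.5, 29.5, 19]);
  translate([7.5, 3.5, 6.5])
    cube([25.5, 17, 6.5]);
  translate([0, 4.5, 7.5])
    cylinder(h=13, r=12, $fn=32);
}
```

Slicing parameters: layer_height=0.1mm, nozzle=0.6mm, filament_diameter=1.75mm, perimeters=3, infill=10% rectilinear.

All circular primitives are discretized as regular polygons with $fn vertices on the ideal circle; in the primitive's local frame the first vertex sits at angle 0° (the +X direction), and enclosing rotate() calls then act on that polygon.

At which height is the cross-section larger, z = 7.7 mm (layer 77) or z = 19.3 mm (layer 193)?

layer 77 (z = 7.7 mm)

Layer 77 (z = 7.7): the cube is present — its section is the full 26.5×29.5 rectangle (area 781.75 mm²); the cube at (7.5, 3.5) (footprint 25.5×17) is included at this height (area 433.50 mm²); the r=12 cylinder at (0, 4.5) contributes a regular 32-gon of circumradius 12 (area = (32/2)·12.000²·sin(360°/32) = 449.49 mm²); Merging all regions: the regions partially overlap — summed areas 1664.74 mm² minus the doubly-counted overlap 487.90 mm² gives 1176.84 mm² — area = 1176.84 mm². So its area = 1176.84 mm². Layer 193 (z = 19.3): the cube does not reach this height (z outside [0, 19]); the cube at (7.5, 3.5) is not intersected at this z (z outside [6.5, 13]); the cylinder at (0, 4.5): section is a regular 32-gon, circumradius r=12 (area = (32/2)·12.000²·sin(360°/32) = 449.49 mm²); Combining (union): only the r=12 cylinder at (0, 4.5) is present, so the union is just that shape — area = 449.49 mm². So its area = 449.49 mm². Layer 77 is larger (1176.84 vs 449.49 mm²).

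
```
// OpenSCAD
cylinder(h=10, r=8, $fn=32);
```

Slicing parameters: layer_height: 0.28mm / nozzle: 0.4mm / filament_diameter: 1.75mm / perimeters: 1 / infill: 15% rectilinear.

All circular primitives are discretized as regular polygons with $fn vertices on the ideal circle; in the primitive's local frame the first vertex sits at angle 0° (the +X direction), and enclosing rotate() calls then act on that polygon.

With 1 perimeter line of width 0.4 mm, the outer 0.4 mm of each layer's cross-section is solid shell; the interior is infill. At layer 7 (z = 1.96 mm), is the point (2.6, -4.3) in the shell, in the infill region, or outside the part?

At z = 1.96 mm: the cylinder: section is a regular 32-gon, circumradius r=8. Overall, the cross-section is a single solid region. The nearest boundary edge runs (3.06, -7.39)→(4.44, -6.65); distance from the point to it = 2.94 mm. The point is inside the cross-section and 2.94 mm from the nearest boundary — more than the 0.4 mm shell width (1 × 0.4), so it's in the infill interior.

infill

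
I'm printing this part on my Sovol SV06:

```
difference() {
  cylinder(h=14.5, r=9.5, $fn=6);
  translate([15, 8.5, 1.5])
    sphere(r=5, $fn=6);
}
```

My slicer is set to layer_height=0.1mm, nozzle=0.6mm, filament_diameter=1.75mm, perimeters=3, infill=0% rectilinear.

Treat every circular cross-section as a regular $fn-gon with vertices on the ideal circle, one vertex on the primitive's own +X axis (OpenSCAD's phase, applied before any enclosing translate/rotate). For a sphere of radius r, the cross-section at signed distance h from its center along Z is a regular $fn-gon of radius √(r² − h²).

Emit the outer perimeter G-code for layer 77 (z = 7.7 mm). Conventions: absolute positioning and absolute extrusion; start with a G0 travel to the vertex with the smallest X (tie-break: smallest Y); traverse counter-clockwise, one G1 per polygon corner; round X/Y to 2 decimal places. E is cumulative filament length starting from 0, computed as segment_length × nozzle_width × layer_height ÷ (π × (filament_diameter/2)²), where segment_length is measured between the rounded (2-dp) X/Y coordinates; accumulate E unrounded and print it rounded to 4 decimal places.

G0 X-9.50 Y0.00 Z7.70
G1 X-4.75 Y-8.23 E0.2370
G1 X4.75 Y-8.23 E0.4740
G1 X9.50 Y0.00 E0.7111
G1 X4.75 Y8.23 E0.9481
G1 X-4.75 Y8.23 E1.1851
G1 X-9.50 Y0.00 E1.4221

At z = 7.7 mm: the r=9.5 cylinder contributes a regular 6-gon of circumradius 9.5; the sphere at (15, 8.5) does not reach this height (|z−center|=6.200 > r=5); Taking the first minus the rest: none of the subtracted shapes is present at this height, so the r=9.5 cylinder is unchanged — 1 connected region. The outline is a single polygon with 6 vertices. Extrusion per mm of travel: 0.6 × 0.1 / (π × 0.875²) = 0.024945. Accumulating E over each segment gives final E = 1.4221.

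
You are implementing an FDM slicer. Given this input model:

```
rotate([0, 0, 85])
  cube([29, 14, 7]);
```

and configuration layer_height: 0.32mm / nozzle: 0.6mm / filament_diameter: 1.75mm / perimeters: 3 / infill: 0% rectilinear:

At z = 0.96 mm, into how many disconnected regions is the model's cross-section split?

At z = 0.96 mm: the 29×14 cube contributes its full rectangle; (whole slice rotated 85° about Z — lengths, areas and connectivity unchanged). The result has 1 disconnected region.

1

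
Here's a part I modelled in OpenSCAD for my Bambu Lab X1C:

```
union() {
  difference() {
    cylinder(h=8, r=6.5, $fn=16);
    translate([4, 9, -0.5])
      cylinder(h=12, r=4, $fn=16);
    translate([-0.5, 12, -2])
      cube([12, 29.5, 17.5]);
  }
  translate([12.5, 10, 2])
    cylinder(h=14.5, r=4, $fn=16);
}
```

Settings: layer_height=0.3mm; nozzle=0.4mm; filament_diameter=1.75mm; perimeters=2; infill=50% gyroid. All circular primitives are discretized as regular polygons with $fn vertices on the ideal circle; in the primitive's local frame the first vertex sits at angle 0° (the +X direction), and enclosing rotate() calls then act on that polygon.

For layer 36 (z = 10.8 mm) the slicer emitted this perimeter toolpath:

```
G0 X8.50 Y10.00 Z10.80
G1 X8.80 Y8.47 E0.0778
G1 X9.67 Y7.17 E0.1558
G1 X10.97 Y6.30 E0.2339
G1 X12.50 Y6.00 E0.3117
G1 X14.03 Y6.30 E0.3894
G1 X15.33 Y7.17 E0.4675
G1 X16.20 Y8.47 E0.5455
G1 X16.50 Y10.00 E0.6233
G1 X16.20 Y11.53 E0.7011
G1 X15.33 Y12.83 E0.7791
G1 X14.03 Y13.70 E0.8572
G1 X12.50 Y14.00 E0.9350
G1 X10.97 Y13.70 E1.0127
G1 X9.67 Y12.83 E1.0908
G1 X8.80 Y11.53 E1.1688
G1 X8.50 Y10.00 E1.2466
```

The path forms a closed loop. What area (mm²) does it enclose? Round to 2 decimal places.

Apply the shoelace formula to the sequence of (X, Y) vertices; enclosed area = 49.04 mm².

49.04 mm²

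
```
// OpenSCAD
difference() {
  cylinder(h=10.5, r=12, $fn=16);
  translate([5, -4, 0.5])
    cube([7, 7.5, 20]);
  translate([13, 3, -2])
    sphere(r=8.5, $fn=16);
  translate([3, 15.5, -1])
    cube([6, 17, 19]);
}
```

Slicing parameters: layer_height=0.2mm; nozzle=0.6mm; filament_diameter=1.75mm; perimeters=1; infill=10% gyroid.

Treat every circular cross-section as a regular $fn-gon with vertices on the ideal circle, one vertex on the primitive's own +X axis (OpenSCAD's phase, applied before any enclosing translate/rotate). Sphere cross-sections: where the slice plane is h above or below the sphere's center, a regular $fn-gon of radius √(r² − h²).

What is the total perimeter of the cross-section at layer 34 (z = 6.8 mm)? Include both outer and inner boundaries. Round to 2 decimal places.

At z = 6.8 mm: the r=12 cylinder gives a regular 16-gon of circumradius 12 (constant along its height) (perimeter = 2·16·12.000·sin(180°/16) = 74.91 mm); the 7×7.5 cube at (5, -4) contributes its full rectangle (perimeter 29.00 mm); the sphere at (13, 3) is absent (|z−center|=8.800 > r=8.5); the cube at (3, 15.5) is present — its section is the full 6×17 rectangle (perimeter 46.00 mm); Taking the first minus the rest: starting from the r=12 cylinder, the 7×7.5 cube at (5, -4) partially overlaps it — only the 49.69 mm² overlap (of its 52.50 mm²) is removed, clipping the outline; the 6×17 cube at (3, 15.5) misses the remaining region (no effect) — boundary = 87.28 mm. Overall, the cross-section is a single solid region. Total boundary length (outer) = 87.28 mm.

87.28 mm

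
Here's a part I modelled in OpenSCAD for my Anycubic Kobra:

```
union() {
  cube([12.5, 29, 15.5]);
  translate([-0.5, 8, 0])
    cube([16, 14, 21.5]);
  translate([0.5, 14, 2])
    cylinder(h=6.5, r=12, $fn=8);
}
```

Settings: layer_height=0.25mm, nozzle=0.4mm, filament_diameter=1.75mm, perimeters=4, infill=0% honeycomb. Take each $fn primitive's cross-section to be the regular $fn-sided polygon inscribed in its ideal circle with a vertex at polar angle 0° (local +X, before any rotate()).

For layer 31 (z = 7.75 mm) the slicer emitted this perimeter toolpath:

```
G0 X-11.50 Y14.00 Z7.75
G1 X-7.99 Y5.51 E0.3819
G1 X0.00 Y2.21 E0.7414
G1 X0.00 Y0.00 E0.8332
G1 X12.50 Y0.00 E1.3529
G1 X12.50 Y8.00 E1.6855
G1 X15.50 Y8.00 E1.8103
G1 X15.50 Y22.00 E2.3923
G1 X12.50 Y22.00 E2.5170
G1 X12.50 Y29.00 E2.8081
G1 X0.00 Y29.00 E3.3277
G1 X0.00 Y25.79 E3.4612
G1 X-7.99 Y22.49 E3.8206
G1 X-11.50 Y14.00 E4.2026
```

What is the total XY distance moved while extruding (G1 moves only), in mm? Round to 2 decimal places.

Sum the Euclidean lengths of each G1 segment: total = 101.08 mm.

101.08 mm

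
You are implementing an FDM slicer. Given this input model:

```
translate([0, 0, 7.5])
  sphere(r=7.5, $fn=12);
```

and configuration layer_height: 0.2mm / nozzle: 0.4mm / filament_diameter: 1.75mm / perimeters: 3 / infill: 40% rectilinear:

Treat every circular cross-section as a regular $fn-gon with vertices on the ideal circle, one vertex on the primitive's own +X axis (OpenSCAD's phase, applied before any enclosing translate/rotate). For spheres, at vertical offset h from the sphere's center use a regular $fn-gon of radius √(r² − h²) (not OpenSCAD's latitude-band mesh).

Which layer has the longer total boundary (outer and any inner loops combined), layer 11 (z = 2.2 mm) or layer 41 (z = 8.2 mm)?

layer 41 (z = 8.2 mm)

Layer 11 (z = 2.2): the r=7.5 sphere slices to a regular 12-gon of circumradius 5.307 (√(r²−h²) with h=5.3 from center) (perimeter = 2·12·5.307·sin(180°/12) = 32.96 mm). So its perimeter = 32.96 mm. Layer 41 (z = 8.2): the sphere: section is a regular 12-gon, circumradius = √(r²−h²) = √(7.5²−0.7²) = 7.467 (perimeter = 2·12·7.467·sin(180°/12) = 46.38 mm). So its perimeter = 46.38 mm. Layer 41 is larger (46.38 vs 32.96 mm).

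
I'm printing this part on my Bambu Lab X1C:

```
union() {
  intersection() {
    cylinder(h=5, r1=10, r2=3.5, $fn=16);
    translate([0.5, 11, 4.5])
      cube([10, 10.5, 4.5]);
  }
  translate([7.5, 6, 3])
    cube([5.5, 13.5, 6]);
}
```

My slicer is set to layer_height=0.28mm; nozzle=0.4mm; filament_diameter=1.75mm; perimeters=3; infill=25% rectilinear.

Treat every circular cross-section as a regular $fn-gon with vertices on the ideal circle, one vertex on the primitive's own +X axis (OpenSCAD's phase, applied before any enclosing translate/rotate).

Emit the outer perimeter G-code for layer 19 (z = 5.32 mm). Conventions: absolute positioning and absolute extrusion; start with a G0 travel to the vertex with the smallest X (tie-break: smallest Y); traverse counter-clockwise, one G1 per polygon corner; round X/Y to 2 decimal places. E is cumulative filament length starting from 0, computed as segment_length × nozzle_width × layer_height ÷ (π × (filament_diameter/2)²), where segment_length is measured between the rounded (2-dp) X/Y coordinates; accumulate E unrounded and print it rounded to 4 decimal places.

At z = 5.32 mm: the cone is not intersected at this z (z outside [0, 5]); the cube at (0.5, 11) (footprint 10×10.5) is included at this height; Taking the intersection: at least one operand is absent at this height, so nothing remains; the cube at (7.5, 6) is present — its section is the full 5.5×13.5 rectangle; Combining (union): only the 5.5×13.5 cube at (7.5, 6) is present, so the union is just that shape — 1 connected region. The outline is a single polygon with 4 vertices. Extrusion per mm of travel: 0.4 × 0.28 / (π × 0.875²) = 0.046564. Accumulating E over each segment gives final E = 1.7694.

G0 X7.50 Y6.00 Z5.32
G1 X13.00 Y6.00 E0.2561
G1 X13.00 Y19.50 E0.8847
G1 X7.50 Y19.50 E1.1408
G1 X7.50 Y6.00 E1.7694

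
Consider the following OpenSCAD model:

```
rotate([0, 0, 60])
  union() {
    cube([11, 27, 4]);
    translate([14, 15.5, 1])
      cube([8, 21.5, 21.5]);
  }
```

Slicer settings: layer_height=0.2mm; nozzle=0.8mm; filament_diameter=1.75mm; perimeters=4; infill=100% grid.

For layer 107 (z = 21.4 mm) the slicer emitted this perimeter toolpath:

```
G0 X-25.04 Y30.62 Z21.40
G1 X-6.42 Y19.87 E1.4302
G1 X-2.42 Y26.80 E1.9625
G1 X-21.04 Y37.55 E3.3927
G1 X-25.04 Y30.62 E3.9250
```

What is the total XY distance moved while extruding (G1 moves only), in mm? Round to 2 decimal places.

59.00 mm

Sum the Euclidean lengths of each G1 segment: total = 59.00 mm.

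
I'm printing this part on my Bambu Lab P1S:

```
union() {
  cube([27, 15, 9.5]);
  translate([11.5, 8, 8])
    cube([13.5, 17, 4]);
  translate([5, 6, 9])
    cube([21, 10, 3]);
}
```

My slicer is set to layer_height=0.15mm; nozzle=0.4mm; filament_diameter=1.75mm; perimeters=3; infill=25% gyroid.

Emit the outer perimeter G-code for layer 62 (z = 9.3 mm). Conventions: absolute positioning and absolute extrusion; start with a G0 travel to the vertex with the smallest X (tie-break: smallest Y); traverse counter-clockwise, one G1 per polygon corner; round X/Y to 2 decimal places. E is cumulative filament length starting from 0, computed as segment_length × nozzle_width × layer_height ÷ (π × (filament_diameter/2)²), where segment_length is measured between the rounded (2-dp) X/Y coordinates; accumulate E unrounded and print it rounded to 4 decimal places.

At z = 9.3 mm: the cube (footprint 27×15) is included at this height; the cube at (11.5, 8) (footprint 13.5×17) is included at this height; the 21×10 cube at (5, 6) contributes its full rectangle; Combining (union): the regions partially overlap (shared area 297.00 mm²), so overlapping operands fuse into one piece — 1 connected region. The outline is a single polygon with 12 vertices. Extrusion per mm of travel: 0.4 × 0.15 / (π × 0.875²) = 0.024945. Accumulating E over each segment gives final E = 2.5943.

G0 X0.00 Y0.00 Z9.30
G1 X27.00 Y0.00 E0.6735
G1 X27.00 Y15.00 E1.0477
G1 X26.00 Y15.00 E1.0726
G1 X26.00 Y16.00 E1.0976
G1 X25.00 Y16.00 E1.1225
G1 X25.00 Y25.00 E1.3470
G1 X11.50 Y25.00 E1.6838
G1 X11.50 Y16.00 E1.9083
G1 X5.00 Y16.00 E2.0704
G1 X5.00 Y15.00 E2.0954
G1 X0.00 Y15.00 E2.2201
G1 X0.00 Y0.00 E2.5943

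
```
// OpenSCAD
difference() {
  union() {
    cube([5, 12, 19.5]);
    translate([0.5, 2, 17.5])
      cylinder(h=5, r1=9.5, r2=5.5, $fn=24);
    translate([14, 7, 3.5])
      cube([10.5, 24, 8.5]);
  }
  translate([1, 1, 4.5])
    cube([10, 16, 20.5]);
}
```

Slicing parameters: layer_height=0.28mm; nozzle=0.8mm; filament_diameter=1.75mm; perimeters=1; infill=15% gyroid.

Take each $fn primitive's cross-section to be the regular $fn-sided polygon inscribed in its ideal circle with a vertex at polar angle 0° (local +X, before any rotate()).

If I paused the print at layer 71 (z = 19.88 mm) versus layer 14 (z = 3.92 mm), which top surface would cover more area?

layer 14 (z = 3.92 mm)

Layer 71 (z = 19.88): the cube does not reach this height (z outside [0, 19.5]); the cone at (0.5, 2): at t=0.476 of its height the radius interpolates to r₁+(r₂−r₁)t = 7.596, giving a regular 24-gon of that circumradius (area = (24/2)·7.596²·sin(360°/24) = 179.20 mm²); the cube at (14, 7) is absent (z outside [3.5, 12]); Combining (union): only the cone at (0.5, 2) is present, so the union is just that shape — area = 179.20 mm²; the cube at (1, 1) (footprint 10×16) is included at this height (area 160.00 mm²); Taking the first minus the rest: starting from the result so far (179.20 mm²), the 10×16 cube at (1, 1) partially overlaps it — only the 48.05 mm² overlap (of its 160.00 mm²) is removed, clipping the outline — area = 131.15 mm². So its area = 131.15 mm². Layer 14 (z = 3.92): the cube is present — its section is the full 5×12 rectangle (area 60.00 mm²); the cone at (0.5, 2) is not intersected at this z (z outside [17.5, 22.5]); the cube at (14, 7) is present — its section is the full 10.5×24 rectangle (area 252.00 mm²); Merging all regions: the 2 present regions are separate (no shared area or edge), so areas and boundary lengths simply add and each stays a separate island — area = 312.00 mm²; the cube at (1, 1) is not intersected at this z (z outside [4.5, 25]); After the difference (first − rest): none of the subtracted shapes is present at this height, so the result so far is unchanged — area = 312.00 mm². So its area = 312.00 mm². Layer 14 is larger (312.00 vs 131.15 mm²).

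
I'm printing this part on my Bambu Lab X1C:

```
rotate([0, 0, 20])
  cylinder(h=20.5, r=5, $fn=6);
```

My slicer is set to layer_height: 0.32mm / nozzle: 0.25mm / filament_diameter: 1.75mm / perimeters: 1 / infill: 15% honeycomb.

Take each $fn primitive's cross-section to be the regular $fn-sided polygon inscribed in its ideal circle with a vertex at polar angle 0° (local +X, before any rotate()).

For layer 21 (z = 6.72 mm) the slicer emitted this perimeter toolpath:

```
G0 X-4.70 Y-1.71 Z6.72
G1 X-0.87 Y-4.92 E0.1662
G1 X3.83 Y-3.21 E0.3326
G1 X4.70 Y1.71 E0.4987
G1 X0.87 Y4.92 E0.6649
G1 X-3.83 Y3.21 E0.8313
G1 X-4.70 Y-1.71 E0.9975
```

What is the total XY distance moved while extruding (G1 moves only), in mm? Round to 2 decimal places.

29.99 mm

Sum the Euclidean lengths of each G1 segment: total = 29.99 mm.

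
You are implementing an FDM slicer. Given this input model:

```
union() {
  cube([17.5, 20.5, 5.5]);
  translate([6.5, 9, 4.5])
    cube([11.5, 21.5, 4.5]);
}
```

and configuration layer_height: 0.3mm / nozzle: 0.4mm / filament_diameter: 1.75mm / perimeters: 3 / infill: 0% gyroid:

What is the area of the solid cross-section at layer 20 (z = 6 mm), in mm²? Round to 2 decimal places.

At z = 6 mm: the cube is not intersected at this z (z outside [0, 5.5]); the 11.5×21.5 cube at (6.5, 9) contributes its full rectangle (area 247.25 mm²); Merging all regions: only the 11.5×21.5 cube at (6.5, 9) is present, so the union is just that shape — area = 247.25 mm². Overall, the cross-section is a single solid region. Net area = 247.25 mm².

247.25 mm²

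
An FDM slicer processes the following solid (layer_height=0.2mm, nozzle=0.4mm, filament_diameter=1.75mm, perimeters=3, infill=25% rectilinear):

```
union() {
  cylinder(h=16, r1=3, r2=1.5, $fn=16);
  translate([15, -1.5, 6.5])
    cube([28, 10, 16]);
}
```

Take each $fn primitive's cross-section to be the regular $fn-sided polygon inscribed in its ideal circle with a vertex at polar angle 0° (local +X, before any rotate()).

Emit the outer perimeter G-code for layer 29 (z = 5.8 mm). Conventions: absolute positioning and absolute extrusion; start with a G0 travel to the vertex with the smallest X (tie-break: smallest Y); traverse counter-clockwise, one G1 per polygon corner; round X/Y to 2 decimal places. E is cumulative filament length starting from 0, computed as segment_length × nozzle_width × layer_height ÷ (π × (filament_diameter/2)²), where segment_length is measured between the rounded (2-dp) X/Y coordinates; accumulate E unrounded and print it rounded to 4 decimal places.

G0 X-2.46 Y0.00 Z5.80
G1 X-2.27 Y-0.94 E0.0319
G1 X-1.74 Y-1.74 E0.0638
G1 X-0.94 Y-2.27 E0.0957
G1 X0.00 Y-2.46 E0.1276
G1 X0.94 Y-2.27 E0.1595
G1 X1.74 Y-1.74 E0.1914
G1 X2.27 Y-0.94 E0.2234
G1 X2.46 Y0.00 E0.2553
G1 X2.27 Y0.94 E0.2872
G1 X1.74 Y1.74 E0.3191
G1 X0.94 Y2.27 E0.3510
G1 X0.00 Y2.46 E0.3829
G1 X-0.94 Y2.27 E0.4148
G1 X-1.74 Y1.74 E0.4467
G1 X-2.27 Y0.94 E0.4786
G1 X-2.46 Y0.00 E0.5105

At z = 5.8 mm: the cone: at t=0.362 of its height the radius interpolates to r₁+(r₂−r₁)t = 2.456, giving a regular 16-gon of that circumradius; the cube at (15, -1.5) is absent (z outside [6.5, 22.5]); Taking the union: only the cone is present, so the union is just that shape — 1 connected region. The outline is a single polygon with 16 vertices. Extrusion per mm of travel: 0.4 × 0.2 / (π × 0.875²) = 0.033260. Accumulating E over each segment gives final E = 0.5105.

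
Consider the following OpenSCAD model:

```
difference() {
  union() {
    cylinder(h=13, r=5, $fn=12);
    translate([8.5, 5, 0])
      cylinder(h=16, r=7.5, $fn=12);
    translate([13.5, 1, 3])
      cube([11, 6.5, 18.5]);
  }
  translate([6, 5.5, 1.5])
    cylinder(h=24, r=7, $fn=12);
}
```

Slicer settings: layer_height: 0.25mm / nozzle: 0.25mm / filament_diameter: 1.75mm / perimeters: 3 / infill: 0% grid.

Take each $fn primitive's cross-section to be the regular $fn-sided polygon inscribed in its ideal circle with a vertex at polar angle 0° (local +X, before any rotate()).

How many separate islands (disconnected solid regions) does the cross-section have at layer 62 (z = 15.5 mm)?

1

At z = 15.5 mm: the cylinder is not intersected at this z (z outside [0, 13]); the r=7.5 cylinder at (8.5, 5) contributes a regular 12-gon of circumradius 7.5; the cube at (13.5, 1) is present — its section is the full 11×6.5 rectangle; Taking the union: the regions partially overlap (shared area 13.25 mm²), so overlapping operands fuse into one piece — 1 connected region; the cylinder at (6, 5.5): section is a regular 12-gon, circumradius r=7; Taking the first minus the rest: starting from that combined region, the r=7 cylinder at (6, 5.5) partially overlaps it — only the 121.14 mm² overlap (of its 147.00 mm²) is removed, clipping the outline — 1 connected region. Overall, the cross-section is a single solid region. Island count = 1.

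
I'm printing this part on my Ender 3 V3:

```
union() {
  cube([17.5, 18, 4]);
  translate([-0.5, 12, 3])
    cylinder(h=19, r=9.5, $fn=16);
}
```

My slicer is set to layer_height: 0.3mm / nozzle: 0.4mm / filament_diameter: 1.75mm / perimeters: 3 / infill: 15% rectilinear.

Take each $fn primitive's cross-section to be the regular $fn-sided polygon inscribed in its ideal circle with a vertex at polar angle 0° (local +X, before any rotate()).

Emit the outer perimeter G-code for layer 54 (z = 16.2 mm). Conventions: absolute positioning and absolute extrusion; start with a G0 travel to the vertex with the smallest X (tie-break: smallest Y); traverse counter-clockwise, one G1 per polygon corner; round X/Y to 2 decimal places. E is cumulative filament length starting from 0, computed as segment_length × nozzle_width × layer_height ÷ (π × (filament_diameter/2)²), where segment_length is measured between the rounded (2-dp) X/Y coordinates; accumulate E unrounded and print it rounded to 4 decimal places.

G0 X-10.00 Y12.00 Z16.20
G1 X-9.28 Y8.36 E0.1851
G1 X-7.22 Y5.28 E0.3700
G1 X-4.14 Y3.22 E0.5548
G1 X-0.50 Y2.50 E0.7400
G1 X3.14 Y3.22 E0.9251
G1 X6.22 Y5.28 E1.1099
G1 X8.28 Y8.36 E1.2948
G1 X9.00 Y12.00 E1.4799
G1 X8.28 Y15.64 E1.6650
G1 X6.22 Y18.72 E1.8499
G1 X3.14 Y20.78 E2.0348
G1 X-0.50 Y21.50 E2.2199
G1 X-4.14 Y20.78 E2.4050
G1 X-7.22 Y18.72 E2.5899
G1 X-9.28 Y15.64 E2.7747
G1 X-10.00 Y12.00 E2.9599

At z = 16.2 mm: the cube is absent (z outside [0, 4]); the r=9.5 cylinder at (-0.5, 12) gives a regular 16-gon of circumradius 9.5 (constant along its height); Taking the union: only the r=9.5 cylinder at (-0.5, 12) is present, so the union is just that shape — 1 connected region. The outline is a single polygon with 16 vertices. Extrusion per mm of travel: 0.4 × 0.3 / (π × 0.875²) = 0.049890. Accumulating E over each segment gives final E = 2.9599.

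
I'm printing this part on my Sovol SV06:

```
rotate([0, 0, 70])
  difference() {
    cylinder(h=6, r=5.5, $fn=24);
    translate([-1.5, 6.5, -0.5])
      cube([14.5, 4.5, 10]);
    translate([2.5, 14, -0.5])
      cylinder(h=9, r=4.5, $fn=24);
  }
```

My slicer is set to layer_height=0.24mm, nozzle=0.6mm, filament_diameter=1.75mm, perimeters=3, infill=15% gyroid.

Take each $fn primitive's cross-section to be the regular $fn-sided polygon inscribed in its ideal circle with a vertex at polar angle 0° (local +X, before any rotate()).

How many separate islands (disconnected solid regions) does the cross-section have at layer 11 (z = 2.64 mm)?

At z = 2.64 mm: the r=5.5 cylinder gives a regular 24-gon of circumradius 5.5 (constant along its height); the cube at (-1.5, 6.5) (footprint 14.5×4.5) is included at this height; the cylinder at (2.5, 14): section is a regular 24-gon, circumradius r=4.5; Subtracting the remaining from the first: starting from the r=5.5 cylinder, the 14.5×4.5 cube at (-1.5, 6.5) misses the remaining region (no effect); the r=4.5 cylinder at (2.5, 14) misses the remaining region (no effect) — 1 connected region; (whole slice rotated 70° about Z — lengths, areas and connectivity unchanged). Overall, the cross-section is a single solid region. Island count = 1.

1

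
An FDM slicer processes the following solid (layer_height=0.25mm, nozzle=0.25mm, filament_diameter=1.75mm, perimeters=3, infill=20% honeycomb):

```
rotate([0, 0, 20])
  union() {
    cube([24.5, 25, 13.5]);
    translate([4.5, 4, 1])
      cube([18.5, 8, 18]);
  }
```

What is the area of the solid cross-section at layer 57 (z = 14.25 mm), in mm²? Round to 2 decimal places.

At z = 14.25 mm: the cube is absent (z outside [0, 13.5]); the cube at (4.5, 4) is present — its section is the full 18.5×8 rectangle (area 148.00 mm²); Combining (union): only the 18.5×8 cube at (4.5, 4) is present, so the union is just that shape — area = 148.00 mm²; (rotated 20° about Z; rotation is an isometry so areas/perimeters/island counts are preserved). Overall, the cross-section is a single solid region. Net area = 148.00 mm².

148.00 mm²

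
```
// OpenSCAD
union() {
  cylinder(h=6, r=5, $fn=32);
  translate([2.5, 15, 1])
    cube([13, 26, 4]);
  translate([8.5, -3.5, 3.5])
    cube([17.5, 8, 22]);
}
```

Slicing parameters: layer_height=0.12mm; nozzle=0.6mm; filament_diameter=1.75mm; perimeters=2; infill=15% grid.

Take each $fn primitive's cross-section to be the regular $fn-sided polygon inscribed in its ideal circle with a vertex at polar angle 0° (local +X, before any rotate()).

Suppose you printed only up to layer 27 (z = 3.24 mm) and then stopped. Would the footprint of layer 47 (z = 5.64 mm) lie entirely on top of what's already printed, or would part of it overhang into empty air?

Compare the two slices. At z = 3.24: the r=5 cylinder contributes a regular 32-gon of circumradius 5 (area = (32/2)·5.000²·sin(360°/32) = 78.04 mm²); the cube at (2.5, 15) is present — its section is the full 13×26 rectangle (area 338.00 mm²); the cube at (8.5, -3.5) is not intersected at this z (z outside [3.5, 25.5]); Combining (union): the 2 present regions are separate (no shared area or edge), so areas and boundary lengths simply add and each stays a separate island — area = 416.04 mm². At z = 5.64: the r=5 cylinder gives a regular 32-gon of circumradius 5 (constant along its height) (area = (32/2)·5.000²·sin(360°/32) = 78.04 mm²); the cube at (2.5, 15) is not intersected at this z (z outside [1, 5]); the cube at (8.5, -3.5) is present — its section is the full 17.5×8 rectangle (area 140.00 mm²); Combining (union): the 2 present regions are separate (no shared area or edge), so areas and boundary lengths simply add and each stays a separate island — area = 218.04 mm². Checking containment: at z = 5.64 the cross-section extends beyond the z = 3.24 cross-section by about 140.00 mm².

part overhangs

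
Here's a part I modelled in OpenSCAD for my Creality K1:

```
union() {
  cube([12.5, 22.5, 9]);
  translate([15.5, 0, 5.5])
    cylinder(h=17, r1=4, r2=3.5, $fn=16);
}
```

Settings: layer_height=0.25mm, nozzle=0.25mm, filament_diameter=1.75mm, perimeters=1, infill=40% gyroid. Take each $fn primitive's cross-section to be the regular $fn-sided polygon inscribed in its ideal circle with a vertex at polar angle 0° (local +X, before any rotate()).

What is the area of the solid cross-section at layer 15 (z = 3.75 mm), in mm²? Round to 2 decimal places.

281.25 mm²

At z = 3.75 mm: the cube (footprint 12.5×22.5) is included at this height (area 281.25 mm²); the cone at (15.5, 0) is not intersected at this z (z outside [5.5, 22.5]); Merging all regions: only the 12.5×22.5 cube is present, so the union is just that shape — area = 281.25 mm². Overall, the cross-section is a single solid region. Net area = 281.25 mm².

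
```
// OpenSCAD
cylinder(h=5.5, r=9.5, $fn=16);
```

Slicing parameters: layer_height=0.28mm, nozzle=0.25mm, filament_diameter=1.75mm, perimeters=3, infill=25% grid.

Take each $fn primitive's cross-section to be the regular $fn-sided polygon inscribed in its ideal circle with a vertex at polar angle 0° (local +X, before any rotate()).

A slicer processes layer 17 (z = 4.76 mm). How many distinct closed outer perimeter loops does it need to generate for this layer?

1

At z = 4.76 mm: the r=9.5 cylinder contributes a regular 16-gon of circumradius 9.5. The result has 1 disconnected region.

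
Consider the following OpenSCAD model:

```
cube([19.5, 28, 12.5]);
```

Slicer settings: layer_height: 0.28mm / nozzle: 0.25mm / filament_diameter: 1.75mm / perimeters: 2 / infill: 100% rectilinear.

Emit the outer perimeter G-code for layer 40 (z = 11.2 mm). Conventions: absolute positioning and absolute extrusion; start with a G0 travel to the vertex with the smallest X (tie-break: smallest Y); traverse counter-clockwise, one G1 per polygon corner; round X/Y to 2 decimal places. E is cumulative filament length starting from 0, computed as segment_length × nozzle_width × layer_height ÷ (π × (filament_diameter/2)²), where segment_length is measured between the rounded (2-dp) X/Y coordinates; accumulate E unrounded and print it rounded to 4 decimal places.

At z = 11.2 mm: the 19.5×28 cube contributes its full rectangle. The outline is a single polygon with 4 vertices. Extrusion per mm of travel: 0.25 × 0.28 / (π × 0.875²) = 0.029103. Accumulating E over each segment gives final E = 2.7647.

G0 X0.00 Y0.00 Z11.20
G1 X19.50 Y0.00 E0.5675
G1 X19.50 Y28.00 E1.3824
G1 X0.00 Y28.00 E1.9499
G1 X0.00 Y0.00 E2.7647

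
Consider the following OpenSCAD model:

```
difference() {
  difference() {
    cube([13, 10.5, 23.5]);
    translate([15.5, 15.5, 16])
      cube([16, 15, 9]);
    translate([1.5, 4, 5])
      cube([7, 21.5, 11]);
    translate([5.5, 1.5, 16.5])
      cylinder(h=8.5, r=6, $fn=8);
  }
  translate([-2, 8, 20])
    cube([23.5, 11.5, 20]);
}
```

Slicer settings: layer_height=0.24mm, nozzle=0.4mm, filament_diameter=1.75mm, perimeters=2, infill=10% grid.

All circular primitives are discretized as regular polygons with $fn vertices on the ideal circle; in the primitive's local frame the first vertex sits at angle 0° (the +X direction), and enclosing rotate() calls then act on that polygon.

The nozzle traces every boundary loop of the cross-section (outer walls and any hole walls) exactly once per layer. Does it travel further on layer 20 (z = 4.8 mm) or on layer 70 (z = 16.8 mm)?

Layer 20 (z = 4.8): the cube (footprint 13×10.5) is included at this height (perimeter 47.00 mm); the cube at (15.5, 15.5) is absent (z outside [16, 25]); the cube at (1.5, 4) is absent (z outside [5, 16]); the cylinder at (5.5, 1.5) is not intersected at this z (z outside [16.5, 25]); After the difference (first − rest): none of the subtracted shapes is present at this height, so the 13×10.5 cube is unchanged — boundary = 47.00 mm; the cube at (-2, 8) is absent (z outside [20, 40]); Taking the first minus the rest: none of the subtracted shapes is present at this height, so that combined region is unchanged — boundary = 47.00 mm. So its perimeter = 47.00 mm. Layer 70 (z = 16.8): the cube (footprint 13×10.5) is included at this height (perimeter 47.00 mm); the 16×15 cube at (15.5, 15.5) contributes its full rectangle (perimeter 62.00 mm); the cube at (1.5, 4) is absent (z outside [5, 16]); the cylinder at (5.5, 1.5): section is a regular 8-gon, circumradius r=6 (perimeter = 2·8·6.000·sin(180°/8) = 36.74 mm); After the difference (first − rest): starting from the 13×10.5 cube, the 16×15 cube at (15.5, 15.5) misses the remaining region (no effect); the r=6 cylinder at (5.5, 1.5) partially overlaps it — only the 67.38 mm² overlap (of its 101.82 mm²) is removed, clipping the outline — boundary = 52.83 mm; the cube at (-2, 8) is not intersected at this z (z outside [20, 40]); After the difference (first − rest): none of the subtracted shapes is present at this height, so the result so far is unchanged — boundary = 52.83 mm. So its perimeter = 52.83 mm. Layer 70 is larger (52.83 vs 47.00 mm).

layer 70 (z = 16.8 mm)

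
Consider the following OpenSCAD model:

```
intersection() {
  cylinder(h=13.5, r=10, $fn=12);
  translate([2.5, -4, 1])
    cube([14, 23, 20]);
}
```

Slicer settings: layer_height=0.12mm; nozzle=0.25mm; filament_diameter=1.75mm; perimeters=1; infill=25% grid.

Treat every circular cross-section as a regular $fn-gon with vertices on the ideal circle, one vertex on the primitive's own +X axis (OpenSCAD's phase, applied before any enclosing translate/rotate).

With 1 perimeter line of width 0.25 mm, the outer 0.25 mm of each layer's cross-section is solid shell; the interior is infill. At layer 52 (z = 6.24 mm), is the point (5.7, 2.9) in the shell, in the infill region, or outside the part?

infill

At z = 6.24 mm: the r=10 cylinder contributes a regular 12-gon of circumradius 10; the cube at (2.5, -4) is present — its section is the full 14×23 rectangle; After intersecting: the 14×23 cube at (2.5, -4) partially overlaps the r=10 cylinder; clipping to the common part keeps 78.69 mm² — 1 connected region. Overall, the cross-section is a single solid region. The nearest boundary edge runs (2.50, -4.00)→(2.50, 9.33); distance from the point to it = 3.20 mm. The point is inside the cross-section and 3.20 mm from the nearest boundary — more than the 0.25 mm shell width (1 × 0.25), so it's in the infill interior.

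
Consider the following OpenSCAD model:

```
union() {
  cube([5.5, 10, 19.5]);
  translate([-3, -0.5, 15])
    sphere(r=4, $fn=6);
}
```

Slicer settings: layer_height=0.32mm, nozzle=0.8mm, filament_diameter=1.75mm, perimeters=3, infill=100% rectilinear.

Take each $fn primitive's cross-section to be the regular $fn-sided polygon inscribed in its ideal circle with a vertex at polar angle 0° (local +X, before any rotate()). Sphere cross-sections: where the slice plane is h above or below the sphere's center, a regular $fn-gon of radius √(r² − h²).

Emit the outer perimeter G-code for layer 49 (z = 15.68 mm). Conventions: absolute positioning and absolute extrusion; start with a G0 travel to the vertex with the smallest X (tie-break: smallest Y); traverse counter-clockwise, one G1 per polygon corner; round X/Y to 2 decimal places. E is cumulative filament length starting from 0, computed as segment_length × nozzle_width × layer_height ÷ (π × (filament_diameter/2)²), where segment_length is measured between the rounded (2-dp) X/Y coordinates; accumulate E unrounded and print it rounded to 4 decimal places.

G0 X-6.94 Y-0.50 Z15.68
G1 X-4.97 Y-3.91 E0.4191
G1 X-1.03 Y-3.91 E0.8385
G1 X0.94 Y-0.50 E1.2576
G1 X0.65 Y0.00 E1.3192
G1 X5.50 Y0.00 E1.8354
G1 X5.50 Y10.00 E2.8997
G1 X0.00 Y10.00 E3.4851
G1 X0.00 Y1.13 E4.4291
G1 X-1.03 Y2.91 E4.6480
G1 X-4.97 Y2.91 E5.0673
G1 X-6.94 Y-0.50 E5.4865

At z = 15.68 mm: the 5.5×10 cube contributes its full rectangle; the r=4 sphere at (-3, -0.5) contributes a regular 6-gon of circumradius √(4²−0.68²) = 3.942; Combining (union): the regions partially overlap (shared area 0.37 mm²), so overlapping operands fuse into one piece — 1 connected region. The outline is a single polygon with 11 vertices. Extrusion per mm of travel: 0.8 × 0.32 / (π × 0.875²) = 0.106432. Accumulating E over each segment gives final E = 5.4865.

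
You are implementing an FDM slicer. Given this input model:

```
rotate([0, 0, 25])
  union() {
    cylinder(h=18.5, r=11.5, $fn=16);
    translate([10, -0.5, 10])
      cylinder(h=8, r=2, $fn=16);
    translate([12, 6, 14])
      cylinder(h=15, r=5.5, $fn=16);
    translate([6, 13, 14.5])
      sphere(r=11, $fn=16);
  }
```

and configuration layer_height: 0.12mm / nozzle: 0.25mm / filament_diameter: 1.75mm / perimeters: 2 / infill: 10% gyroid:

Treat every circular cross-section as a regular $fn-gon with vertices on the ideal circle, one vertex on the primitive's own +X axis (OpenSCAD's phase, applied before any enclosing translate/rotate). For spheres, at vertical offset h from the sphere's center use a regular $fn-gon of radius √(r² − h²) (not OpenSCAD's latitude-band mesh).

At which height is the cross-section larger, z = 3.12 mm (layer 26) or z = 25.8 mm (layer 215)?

Layer 26 (z = 3.12): the cylinder: section is a regular 16-gon, circumradius r=11.5 (area = (16/2)·11.500²·sin(360°/16) = 404.88 mm²); the cylinder at (10, -0.5) does not reach this height (z outside [10, 18]); the cylinder at (12, 6) is not intersected at this z (z outside [14, 29]); the sphere at (6, 13) does not reach this height (|z−center|=11.380 > r=11); Combining (union): only the r=11.5 cylinder is present, so the union is just that shape — area = 404.88 mm²; (rotated 25° about Z; rotation is an isometry so areas/perimeters/island counts are preserved). So its area = 404.88 mm². Layer 215 (z = 25.8): the cylinder is absent (z outside [0, 18.5]); the cylinder at (10, -0.5) is not intersected at this z (z outside [10, 18]); the r=5.5 cylinder at (12, 6) contributes a regular 16-gon of circumradius 5.5 (area = (16/2)·5.500²·sin(360°/16) = 92.61 mm²); the sphere at (6, 13) does not reach this height (|z−center|=11.300 > r=11); Combining (union): only the r=5.5 cylinder at (12, 6) is present, so the union is just that shape — area = 92.61 mm²; (rotated 25° about Z; rotation is an isometry so areas/perimeters/island counts are preserved). So its area = 92.61 mm². Layer 26 is larger (404.88 vs 92.61 mm²).

layer 26 (z = 3.12 mm)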